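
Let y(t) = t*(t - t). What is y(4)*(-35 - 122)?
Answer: 0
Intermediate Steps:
y(t) = 0 (y(t) = t*0 = 0)
y(4)*(-35 - 122) = 0*(-35 - 122) = 0*(-157) = 0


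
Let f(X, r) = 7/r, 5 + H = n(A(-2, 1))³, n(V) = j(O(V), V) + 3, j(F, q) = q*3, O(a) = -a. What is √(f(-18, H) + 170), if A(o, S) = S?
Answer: √7570047/211 ≈ 13.040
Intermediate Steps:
j(F, q) = 3*q
n(V) = 3 + 3*V (n(V) = 3*V + 3 = 3 + 3*V)
H = 211 (H = -5 + (3 + 3*1)³ = -5 + (3 + 3)³ = -5 + 6³ = -5 + 216 = 211)
√(f(-18, H) + 170) = √(7/211 + 170) = √(35877/211) = √7570047/211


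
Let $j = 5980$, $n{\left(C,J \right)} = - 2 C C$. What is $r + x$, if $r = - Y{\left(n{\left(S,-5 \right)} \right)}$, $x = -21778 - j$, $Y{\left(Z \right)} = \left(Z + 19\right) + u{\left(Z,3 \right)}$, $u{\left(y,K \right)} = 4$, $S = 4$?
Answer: $-27749$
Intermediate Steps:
$n{\left(C,J \right)} = - 2 C^{2}$
$Y{\left(Z \right)} = 23 + Z$ ($Y{\left(Z \right)} = \left(Z + 19\right) + 4 = \left(19 + Z\right) + 4 = 23 + Z$)
$x = -27758$ ($x = -21778 - 5980 = -27758$)
$r = 9$ ($r = - (23 - 2 \cdot 4^{2}) = - (23 - 32) = \left(-1\right) \left(-9\right) = 9$)
$r + x = 9 - 27758 = -27749$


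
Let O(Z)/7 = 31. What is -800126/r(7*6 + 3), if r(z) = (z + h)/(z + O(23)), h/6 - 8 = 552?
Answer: -209633012/3405 ≈ -61566.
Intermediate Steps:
O(Z) = 217 (O(Z) = 7*31 = 217)
h = 3360 (h = 48 + 6*552 = 48 + 3312 = 3360)
r(z) = (3360 + z)/(217 + z) (r(z) = (z + 3360)/(z + 217) = (3360 + z)/(217 + z))
-800126/r(7*6 + 3) = -800126*(217 + (7*6 + 3))/(3360 + (7*6 + 3)) = -800126*(217 + (42 + 3))/(3360 + (42 + 3)) = -800126*(217 + 45)/(3360 + 45) = -800126/(3405/262) = -800126/((1/262)*3405) = -800126/3405/262 = -800126*262/3405 = -209633012/3405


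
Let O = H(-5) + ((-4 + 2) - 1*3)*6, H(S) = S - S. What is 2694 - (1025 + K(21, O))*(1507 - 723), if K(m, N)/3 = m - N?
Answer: -920858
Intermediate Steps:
H(S) = 0
O = -30 (O = 0 + ((-4 + 2) - 1*3)*6 = 0 + (-2 - 3)*6 = 0 - 5*6 = 0 - 30 = -30)
K(m, N) = -3*N + 3*m (K(m, N) = 3*(m - N) = -3*N + 3*m)
2694 - (1025 + K(21, O))*(1507 - 723) = 2694 - (1025 + (-3*(-30) + 3*21))*(1507 - 723) = 2694 - (1025 + (90 + 63))*784 = 2694 - (1025 + 153)*784 = 2694 - 1178*784 = 2694 - 1*923552 = 2694 - 923552 = -920858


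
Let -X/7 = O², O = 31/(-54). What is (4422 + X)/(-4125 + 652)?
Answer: -12887825/10127268 ≈ -1.2726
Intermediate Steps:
O = -31/54 (O = 31*(-1/54) = -31/54 ≈ -0.57407)
X = -6727/2916 (X = -7*(-31/54)² = -7*961/2916 = -6727/2916 ≈ -2.3069)
(4422 + X)/(-4125 + 652) = (4422 - 6727/2916)/(-4125 + 652) = (12887825/2916)/(-3473) = (12887825/2916)*(-1/3473) = -12887825/10127268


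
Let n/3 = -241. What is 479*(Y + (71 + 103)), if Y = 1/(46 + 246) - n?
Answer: 125462075/292 ≈ 4.2966e+5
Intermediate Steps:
n = -723 (n = 3*(-241) = -723)
Y = 211117/292 (Y = 1/(46 + 246) - 1*(-723) = 1/292 + 723 = 211117/292 ≈ 723.00)
479*(Y + (71 + 103)) = 479*(211117/292 + (71 + 103)) = 479*(211117/292 + 174) = 479*(261925/292) = 125462075/292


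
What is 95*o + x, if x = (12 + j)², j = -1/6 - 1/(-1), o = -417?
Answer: -1420211/36 ≈ -39450.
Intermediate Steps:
j = ⅚ (j = -1*⅙ - 1*(-1) = -⅙ + 1 = ⅚ ≈ 0.83333)
x = 5929/36 (x = (12 + ⅚)² = (77/6)² = 5929/36 ≈ 164.69)
95*o + x = 95*(-417) + 5929/36 = -39615 + 5929/36 = -1420211/36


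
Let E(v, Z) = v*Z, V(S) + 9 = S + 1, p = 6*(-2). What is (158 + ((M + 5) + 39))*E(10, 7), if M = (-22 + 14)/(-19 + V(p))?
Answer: 552020/39 ≈ 14154.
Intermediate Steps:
p = -12
V(S) = -8 + S (V(S) = -9 + (S + 1) = -9 + (1 + S) = -8 + S)
M = 8/39 (M = (-22 + 14)/(-19 + (-8 - 12)) = -8/(-19 - 20) = -8/(-39) = -8*(-1/39) = 8/39 ≈ 0.20513)
E(v, Z) = Z*v
(158 + ((M + 5) + 39))*E(10, 7) = (158 + ((8/39 + 5) + 39))*(7*10) = (158 + (203/39 + 39))*70 = (158 + 1724/39)*70 = (7886/39)*70 = 552020/39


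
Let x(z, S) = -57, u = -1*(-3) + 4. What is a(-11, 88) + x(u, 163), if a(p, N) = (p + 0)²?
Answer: 64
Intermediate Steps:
u = 7 (u = 3 + 4 = 7)
a(p, N) = p²
a(-11, 88) + x(u, 163) = (-11)² - 57 = 121 - 57 = 64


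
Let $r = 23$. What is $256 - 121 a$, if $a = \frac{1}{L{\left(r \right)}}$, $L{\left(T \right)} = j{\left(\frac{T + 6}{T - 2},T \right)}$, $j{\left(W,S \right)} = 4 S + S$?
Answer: $\frac{29319}{115} \approx 254.95$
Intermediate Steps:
$j{\left(W,S \right)} = 5 S$
$L{\left(T \right)} = 5 T$
$a = \frac{1}{115}$ ($a = \frac{1}{5 \cdot 23} = \frac{1}{115} \approx 0.0086956$)
$256 - 121 a = 256 - \frac{121}{115} = \frac{29319}{115}$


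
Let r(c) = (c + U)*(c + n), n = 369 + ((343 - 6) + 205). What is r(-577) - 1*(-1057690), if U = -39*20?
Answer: 604452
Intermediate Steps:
n = 911 (n = 369 + (337 + 205) = 369 + 542 = 911)
U = -780
r(c) = (-780 + c)*(911 + c) (r(c) = (c - 780)*(c + 911) = (-780 + c)*(911 + c))
r(-577) - 1*(-1057690) = (-710580 + (-577)² + 131*(-577)) - 1*(-1057690) = (-710580 + 332929 - 75587) + 1057690 = -453238 + 1057690 = 604452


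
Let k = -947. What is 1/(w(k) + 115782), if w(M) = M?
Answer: 1/114835 ≈ 8.7081e-6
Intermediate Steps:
1/(w(k) + 115782) = 1/(-947 + 115782) = 1/114835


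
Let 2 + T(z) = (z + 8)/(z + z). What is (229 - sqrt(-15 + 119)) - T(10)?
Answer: 2301/10 - 2*sqrt(26) ≈ 219.90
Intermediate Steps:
T(z) = -2 + (8 + z)/(2*z) (T(z) = -2 + (z + 8)/(z + z) = -2 + (8 + z)/((2*z)) = -2 + (8 + z)*(1/(2*z)) = -2 + (8 + z)/(2*z))
(229 - sqrt(-15 + 119)) - T(10) = (229 - sqrt(-15 + 119)) - (-3/2 + 4/10) = (229 - sqrt(104)) - (-3/2 + 4*(1/10)) = (229 - 2*sqrt(26)) - (-3/2 + 2/5) = (229 - 2*sqrt(26)) - 1*(-11/10) = (229 - 2*sqrt(26)) + 11/10 = 2301/10 - 2*sqrt(26)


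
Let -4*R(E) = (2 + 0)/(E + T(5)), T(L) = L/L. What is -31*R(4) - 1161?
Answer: -11579/10 ≈ -1157.9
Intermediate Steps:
T(L) = 1
R(E) = -1/(2*(1 + E)) (R(E) = -(2 + 0)/(4*(E + 1)) = -1/(2*(1 + E)))
-31*R(4) - 1161 = -(-31)/(2 + 2*4) - 1161 = -(-31)/(2 + 8) - 1161 = -(-31)/10 - 1161 = -31*(-⅒) - 1161 = 31/10 - 1161 = -11579/10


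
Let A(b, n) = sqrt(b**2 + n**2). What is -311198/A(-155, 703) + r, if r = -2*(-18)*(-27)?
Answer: -972 - 155599*sqrt(518234)/259117 ≈ -1404.3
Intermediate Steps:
r = -972 (r = 36*(-27) = -972)
-311198/A(-155, 703) + r = -311198/sqrt((-155)**2 + 703**2) - 972 = -311198/sqrt(24025 + 494209) - 972 = -311198*sqrt(518234)/518234 - 972 = -155599*sqrt(518234)/259117 - 972 = -972 - 155599*sqrt(518234)/259117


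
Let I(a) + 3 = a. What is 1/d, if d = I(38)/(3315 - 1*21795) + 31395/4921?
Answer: 371184/2367377 ≈ 0.15679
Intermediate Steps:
I(a) = -3 + a
d = 2367377/371184 (d = (-3 + 38)/(3315 - 1*21795) + 31395/4921 = 35/(3315 - 21795) + 31395*(1/4921) = 35/(-18480) + 4485/703 = 35*(-1/18480) + 4485/703 = -1/528 + 4485/703 = 2367377/371184 ≈ 6.3779)
1/d = 1/(2367377/371184) = 371184/2367377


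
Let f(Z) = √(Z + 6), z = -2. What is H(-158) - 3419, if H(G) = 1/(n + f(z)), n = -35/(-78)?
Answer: -652951/191 ≈ -3418.6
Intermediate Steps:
f(Z) = √(6 + Z)
n = 35/78 (n = -35*(-1/78) = 35/78 ≈ 0.44872)
H(G) = 78/191 (H(G) = 1/(35/78 + √(6 - 2)) = 1/(35/78 + √4) = 1/(35/78 + 2) = 1/(191/78) = 78/191)
H(-158) - 3419 = 78/191 - 3419 = -652951/191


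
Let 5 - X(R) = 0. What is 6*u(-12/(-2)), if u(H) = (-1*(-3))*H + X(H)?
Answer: 138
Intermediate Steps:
X(R) = 5 (X(R) = 5 - 1*0 = 5 + 0 = 5)
u(H) = 5 + 3*H (u(H) = (-1*(-3))*H + 5 = 3*H + 5 = 5 + 3*H)
6*u(-12/(-2)) = 6*(5 + 3*(-12/(-2))) = 6*(5 + 3*(-12*(-½))) = 6*(5 + 3*6) = 6*(5 + 18) = 6*23 = 138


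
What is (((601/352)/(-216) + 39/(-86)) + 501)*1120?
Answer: 57275711815/102168 ≈ 5.6060e+5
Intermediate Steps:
(((601/352)/(-216) + 39/(-86)) + 501)*1120 = (((601*(1/352))*(-1/216) + 39*(-1/86)) + 501)*1120 = (((601/352)*(-1/216) - 39/86) + 501)*1120 = ((-601/76032 - 39/86) + 501)*1120 = (-1508467/3269376 + 501)*1120 = (1636448909/3269376)*1120 = 57275711815/102168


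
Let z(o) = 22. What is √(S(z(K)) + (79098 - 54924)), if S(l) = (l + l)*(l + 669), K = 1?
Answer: √54578 ≈ 233.62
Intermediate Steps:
S(l) = 2*l*(669 + l) (S(l) = (2*l)*(669 + l) = 2*l*(669 + l))
√(S(z(K)) + (79098 - 54924)) = √(2*22*(669 + 22) + (79098 - 54924)) = √(2*22*691 + 24174) = √(30404 + 24174) = √54578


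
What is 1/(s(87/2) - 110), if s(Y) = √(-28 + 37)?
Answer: -1/107 ≈ -0.0093458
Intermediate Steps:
s(Y) = 3 (s(Y) = √9 = 3)
1/(s(87/2) - 110) = 1/(3 - 110) = 1/(-107) = -1/107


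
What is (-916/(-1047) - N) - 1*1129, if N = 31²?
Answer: -2187314/1047 ≈ -2089.1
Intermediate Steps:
N = 961
(-916/(-1047) - N) - 1*1129 = (-916/(-1047) - 1*961) - 1*1129 = (-916*(-1/1047) - 961) - 1129 = (916/1047 - 961) - 1129 = -1005251/1047 - 1129 = -2187314/1047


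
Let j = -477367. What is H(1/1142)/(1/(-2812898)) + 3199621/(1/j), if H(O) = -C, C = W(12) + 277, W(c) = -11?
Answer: -1526645247039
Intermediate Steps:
C = 266 (C = -11 + 277 = 266)
H(O) = -266 (H(O) = -1*266 = -266)
H(1/1142)/(1/(-2812898)) + 3199621/(1/j) = -266/(1/(-2812898)) + 3199621/(1/(-477367)) = -266/(-1/2812898) + 3199621/(-1/477367) = -266*(-2812898) + 3199621*(-477367) = 748230868 - 1527393477907 = -1526645247039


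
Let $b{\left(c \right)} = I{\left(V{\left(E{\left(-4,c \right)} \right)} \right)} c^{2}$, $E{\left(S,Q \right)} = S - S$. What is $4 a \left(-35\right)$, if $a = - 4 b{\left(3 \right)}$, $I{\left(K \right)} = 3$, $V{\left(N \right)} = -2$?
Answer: $15120$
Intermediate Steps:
$E{\left(S,Q \right)} = 0$
$b{\left(c \right)} = 3 c^{2}$
$a = -108$ ($a = - 4 \cdot 3 \cdot 3^{2} = - 4 \cdot 3 \cdot 9 = \left(-4\right) 27 = -108$)
$4 a \left(-35\right) = 4 \left(-108\right) \left(-35\right) = \left(-432\right) \left(-35\right) = 15120$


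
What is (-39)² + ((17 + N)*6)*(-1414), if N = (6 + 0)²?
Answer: -448131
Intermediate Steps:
N = 36 (N = 6² = 36)
(-39)² + ((17 + N)*6)*(-1414) = (-39)² + ((17 + 36)*6)*(-1414) = 1521 + (53*6)*(-1414) = 1521 + 318*(-1414) = 1521 - 449652 = -448131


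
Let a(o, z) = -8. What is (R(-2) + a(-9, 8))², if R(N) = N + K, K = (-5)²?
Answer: 225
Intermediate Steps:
K = 25
R(N) = 25 + N (R(N) = N + 25 = 25 + N)
(R(-2) + a(-9, 8))² = ((25 - 2) - 8)² = (23 - 8)² = 15² = 225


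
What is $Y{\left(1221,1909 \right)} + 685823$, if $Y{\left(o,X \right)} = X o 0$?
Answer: $685823$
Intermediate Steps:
$Y{\left(o,X \right)} = 0$
$Y{\left(1221,1909 \right)} + 685823 = 0 + 685823 = 685823$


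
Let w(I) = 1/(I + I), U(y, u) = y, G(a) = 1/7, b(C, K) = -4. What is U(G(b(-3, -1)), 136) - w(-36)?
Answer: 79/504 ≈ 0.15675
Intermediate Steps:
G(a) = 1/7
w(I) = 1/(2*I)
U(G(b(-3, -1)), 136) - w(-36) = 1/7 - 1/(2*(-36)) = 1/7 - (-1)/(2*36) = 1/7 - 1*(-1/72) = 1/7 + 1/72 = 79/504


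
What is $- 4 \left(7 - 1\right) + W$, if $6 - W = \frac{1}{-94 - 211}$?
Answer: $- \frac{5489}{305} \approx -17.997$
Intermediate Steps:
$W = \frac{1831}{305}$ ($W = 6 - \frac{1}{-94 - 211} = 6 - \frac{1}{-305} = 6 - - \frac{1}{305} = 6 + \frac{1}{305} = \frac{1831}{305} \approx 6.0033$)
$- 4 \left(7 - 1\right) + W = - 4 \left(7 - 1\right) + \frac{1831}{305} = \left(-4\right) 6 + \frac{1831}{305} = -24 + \frac{1831}{305} = - \frac{5489}{305}$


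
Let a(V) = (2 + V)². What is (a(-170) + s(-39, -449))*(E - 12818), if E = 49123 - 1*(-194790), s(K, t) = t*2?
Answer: 6314901970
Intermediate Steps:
s(K, t) = 2*t
E = 243913 (E = 49123 + 194790 = 243913)
(a(-170) + s(-39, -449))*(E - 12818) = ((2 - 170)² + 2*(-449))*(243913 - 12818) = ((-168)² - 898)*231095 = (28224 - 898)*231095 = 27326*231095 = 6314901970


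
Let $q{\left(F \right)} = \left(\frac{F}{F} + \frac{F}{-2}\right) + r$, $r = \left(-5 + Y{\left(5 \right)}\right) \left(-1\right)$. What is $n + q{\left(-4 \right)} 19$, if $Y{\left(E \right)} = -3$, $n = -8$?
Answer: $201$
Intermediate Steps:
$r = 8$ ($r = \left(-5 - 3\right) \left(-1\right) = \left(-8\right) \left(-1\right) = 8$)
$q{\left(F \right)} = 9 - \frac{F}{2}$ ($q{\left(F \right)} = \left(\frac{F}{F} + \frac{F}{-2}\right) + 8 = \left(1 + F \left(- \frac{1}{2}\right)\right) + 8 = \left(1 - \frac{F}{2}\right) + 8 = 9 - \frac{F}{2}$)
$n + q{\left(-4 \right)} 19 = -8 + \left(9 - -2\right) 19 = -8 + \left(9 + 2\right) 19 = -8 + 11 \cdot 19 = -8 + 209 = 201$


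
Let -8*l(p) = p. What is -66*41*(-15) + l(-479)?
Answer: 325199/8 ≈ 40650.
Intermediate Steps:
l(p) = -p/8
-66*41*(-15) + l(-479) = -66*41*(-15) - ⅛*(-479) = -2706*(-15) + 479/8 = 40590 + 479/8 = 325199/8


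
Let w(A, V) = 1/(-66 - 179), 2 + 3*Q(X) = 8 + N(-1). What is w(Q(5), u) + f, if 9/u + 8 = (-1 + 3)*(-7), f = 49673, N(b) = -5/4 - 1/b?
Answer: 12169884/245 ≈ 49673.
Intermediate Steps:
N(b) = -5/4 - 1/b (N(b) = -5*¼ - 1/b = -5/4 - 1/b)
Q(X) = 23/12 (Q(X) = -⅔ + (8 + (-5/4 - 1/(-1)))/3 = -⅔ + (8 + (-5/4 - 1*(-1)))/3 = -⅔ + (8 + (-5/4 + 1))/3 = -⅔ + (8 - ¼)/3 = -⅔ + (⅓)*(31/4) = -⅔ + 31/12 = 23/12)
u = -9/22 (u = 9/(-8 + (-1 + 3)*(-7)) = 9/(-8 + 2*(-7)) = 9/(-8 - 14) = 9/(-22) = 9*(-1/22) = -9/22 ≈ -0.40909)
w(A, V) = -1/245 (w(A, V) = 1/(-245) = -1/245)
w(Q(5), u) + f = -1/245 + 49673 = 12169884/245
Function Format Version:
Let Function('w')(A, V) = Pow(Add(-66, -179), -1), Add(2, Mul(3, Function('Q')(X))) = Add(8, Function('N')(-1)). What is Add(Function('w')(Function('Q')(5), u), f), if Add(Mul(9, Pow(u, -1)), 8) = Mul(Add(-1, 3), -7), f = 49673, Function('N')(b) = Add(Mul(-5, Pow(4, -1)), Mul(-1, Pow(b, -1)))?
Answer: Rational(12169884, 245) ≈ 49673.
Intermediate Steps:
Function('N')(b) = Add(Rational(-5, 4), Mul(-1, Pow(b, -1))) (Function('N')(b) = Add(Mul(-5, Rational(1, 4)), Mul(-1, Pow(b, -1))) = Add(Rational(-5, 4), Mul(-1, Pow(b, -1))))
Function('Q')(X) = Rational(23, 12) (Function('Q')(X) = Add(Rational(-2, 3), Mul(Rational(1, 3), Add(8, Add(Rational(-5, 4), Mul(-1, Pow(-1, -1)))))) = Add(Rational(-2, 3), Mul(Rational(1, 3), Add(8, Add(Rational(-5, 4), Mul(-1, -1))))) = Add(Rational(-2, 3), Mul(Rational(1, 3), Add(8, Add(Rational(-5, 4), 1)))) = Add(Rational(-2, 3), Mul(Rational(1, 3), Add(8, Rational(-1, 4)))) = Add(Rational(-2, 3), Mul(Rational(1, 3), Rational(31, 4))) = Add(Rational(-2, 3), Rational(31, 12)) = Rational(23, 12))
u = Rational(-9, 22) (u = Mul(9, Pow(Add(-8, Mul(Add(-1, 3), -7)), -1)) = Mul(9, Pow(Add(-8, Mul(2, -7)), -1)) = Mul(9, Pow(Add(-8, -14), -1)) = Mul(9, Pow(-22, -1)) = Mul(9, Rational(-1, 22)) = Rational(-9, 22) ≈ -0.40909)
Function('w')(A, V) = Rational(-1, 245) (Function('w')(A, V) = Pow(-245, -1) = Rational(-1, 245))
Add(Function('w')(Function('Q')(5), u), f) = Add(Rational(-1, 245), 49673) = Rational(12169884, 245)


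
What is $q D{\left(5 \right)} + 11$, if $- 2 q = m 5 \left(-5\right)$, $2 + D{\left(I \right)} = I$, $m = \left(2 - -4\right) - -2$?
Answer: $311$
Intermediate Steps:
$m = 8$ ($m = \left(2 + 4\right) + 2 = 6 + 2 = 8$)
$D{\left(I \right)} = -2 + I$
$q = 100$ ($q = - \frac{8 \cdot 5 \left(-5\right)}{2} = - \frac{40 \left(-5\right)}{2} = \left(- \frac{1}{2}\right) \left(-200\right) = 100$)
$q D{\left(5 \right)} + 11 = 100 \left(-2 + 5\right) + 11 = 100 \cdot 3 + 11 = 300 + 11 = 311$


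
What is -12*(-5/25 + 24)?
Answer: -1428/5 ≈ -285.60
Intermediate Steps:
-12*(-5/25 + 24) = -12*(-5*1/25 + 24) = -12*(-⅕ + 24) = -12*119/5 = -1428/5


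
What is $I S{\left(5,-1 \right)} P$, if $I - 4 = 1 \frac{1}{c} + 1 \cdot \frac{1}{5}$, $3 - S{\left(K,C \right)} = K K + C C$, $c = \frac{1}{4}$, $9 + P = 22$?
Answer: $- \frac{12259}{5} \approx -2451.8$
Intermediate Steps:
$P = 13$ ($P = -9 + 22 = 13$)
$c = \frac{1}{4} \approx 0.25$
$S{\left(K,C \right)} = 3 - C^{2} - K^{2}$ ($S{\left(K,C \right)} = 3 - \left(K K + C C\right) = 3 - \left(K^{2} + C^{2}\right) = 3 - \left(C^{2} + K^{2}\right) = 3 - C^{2} - K^{2}$)
$I = \frac{41}{5}$ ($I = 4 + \left(1 \frac{1}{\frac{1}{4}} + 1 \cdot \frac{1}{5}\right) = 4 + \left(1 \cdot 4 + 1 \cdot \frac{1}{5}\right) = 4 + \left(4 + \frac{1}{5}\right) = 4 + \frac{21}{5} = \frac{41}{5} \approx 8.2$)
$I S{\left(5,-1 \right)} P = \frac{41 \left(3 - \left(-1\right)^{2} - 5^{2}\right)}{5} \cdot 13 = \frac{41 \left(3 - 1 - 25\right)}{5} \cdot 13 = \frac{41}{5} \left(-23\right) 13 = \left(- \frac{943}{5}\right) 13 = - \frac{12259}{5}$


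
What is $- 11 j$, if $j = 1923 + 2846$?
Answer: $-52459$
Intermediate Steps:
$j = 4769$
$- 11 j = \left(-11\right) 4769 = -52459$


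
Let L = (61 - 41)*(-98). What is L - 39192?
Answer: -41152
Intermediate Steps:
L = -1960 (L = 20*(-98) = -1960)
L - 39192 = -1960 - 39192 = -41152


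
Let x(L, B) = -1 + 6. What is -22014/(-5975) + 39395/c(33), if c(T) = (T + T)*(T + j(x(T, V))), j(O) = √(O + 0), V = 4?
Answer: 283111477/12953800 - 39395*√5/71544 ≈ 20.624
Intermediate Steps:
x(L, B) = 5
j(O) = √O
c(T) = 2*T*(T + √5) (c(T) = (T + T)*(T + √5) = (2*T)*(T + √5) = 2*T*(T + √5))
-22014/(-5975) + 39395/c(33) = -22014/(-5975) + 39395/((2*33*(33 + √5))) = -22014*(-1/5975) + 39395/(2178 + 66*√5) = 22014/5975 + 39395/(2178 + 66*√5)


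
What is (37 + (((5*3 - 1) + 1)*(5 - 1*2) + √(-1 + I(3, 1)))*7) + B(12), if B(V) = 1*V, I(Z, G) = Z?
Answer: 364 + 7*√2 ≈ 373.90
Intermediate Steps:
B(V) = V
(37 + (((5*3 - 1) + 1)*(5 - 1*2) + √(-1 + I(3, 1)))*7) + B(12) = (37 + (((5*3 - 1) + 1)*(5 - 1*2) + √(-1 + 3))*7) + 12 = (37 + (((15 - 1) + 1)*(5 - 2) + √2)*7) + 12 = (37 + ((14 + 1)*3 + √2)*7) + 12 = (37 + (15*3 + √2)*7) + 12 = (37 + (45 + √2)*7) + 12 = (37 + (315 + 7*√2)) + 12 = (352 + 7*√2) + 12 = 364 + 7*√2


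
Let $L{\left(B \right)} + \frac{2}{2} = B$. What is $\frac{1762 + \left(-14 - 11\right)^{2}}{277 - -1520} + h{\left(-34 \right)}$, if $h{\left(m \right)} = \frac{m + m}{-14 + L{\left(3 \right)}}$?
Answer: $\frac{4190}{599} \approx 6.995$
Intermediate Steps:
$L{\left(B \right)} = -1 + B$
$h{\left(m \right)} = - \frac{m}{6}$ ($h{\left(m \right)} = \frac{m + m}{-14 + \left(-1 + 3\right)} = \frac{2 m}{-14 + 2} = \frac{2 m}{-12} = 2 m \left(- \frac{1}{12}\right) = - \frac{m}{6}$)
$\frac{1762 + \left(-14 - 11\right)^{2}}{277 - -1520} + h{\left(-34 \right)} = \frac{1762 + \left(-14 - 11\right)^{2}}{277 - -1520} - - \frac{17}{3} = \frac{1762 + \left(-25\right)^{2}}{277 + 1520} + \frac{17}{3} = \frac{1762 + 625}{1797} + \frac{17}{3} = 2387 \cdot \frac{1}{1797} + \frac{17}{3} = \frac{2387}{1797} + \frac{17}{3} = \frac{4190}{599}$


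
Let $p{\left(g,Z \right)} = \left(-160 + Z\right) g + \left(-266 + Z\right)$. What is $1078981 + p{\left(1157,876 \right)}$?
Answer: $1908003$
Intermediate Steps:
$p{\left(g,Z \right)} = -266 + Z + g \left(-160 + Z\right)$ ($p{\left(g,Z \right)} = g \left(-160 + Z\right) + \left(-266 + Z\right) = -266 + Z + g \left(-160 + Z\right)$)
$1078981 + p{\left(1157,876 \right)} = 1078981 + \left(-266 + 876 - 185120 + 876 \cdot 1157\right) = 1078981 + \left(-266 + 876 - 185120 + 1013532\right) = 1078981 + 829022 = 1908003$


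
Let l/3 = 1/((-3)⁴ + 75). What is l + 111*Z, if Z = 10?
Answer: 57721/52 ≈ 1110.0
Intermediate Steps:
l = 1/52 (l = 3/((-3)⁴ + 75) = 3/(81 + 75) = 3/156 = 3*(1/156) = 1/52 ≈ 0.019231)
l + 111*Z = 1/52 + 111*10 = 1/52 + 1110 = 57721/52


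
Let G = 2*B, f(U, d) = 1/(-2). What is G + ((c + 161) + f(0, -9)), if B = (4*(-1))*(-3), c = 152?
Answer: 673/2 ≈ 336.50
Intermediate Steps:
f(U, d) = -½
B = 12 (B = -4*(-3) = 12)
G = 24 (G = 2*12 = 24)
G + ((c + 161) + f(0, -9)) = 24 + ((152 + 161) - ½) = 24 + (313 - ½) = 24 + 625/2 = 673/2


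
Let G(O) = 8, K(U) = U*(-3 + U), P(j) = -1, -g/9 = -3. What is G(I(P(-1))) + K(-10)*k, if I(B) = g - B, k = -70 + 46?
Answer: -3112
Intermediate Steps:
g = 27 (g = -9*(-3) = 27)
k = -24
I(B) = 27 - B
G(I(P(-1))) + K(-10)*k = 8 - 10*(-3 - 10)*(-24) = 8 - 10*(-13)*(-24) = 8 + 130*(-24) = 8 - 3120 = -3112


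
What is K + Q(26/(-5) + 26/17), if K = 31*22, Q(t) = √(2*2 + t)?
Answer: 682 + 2*√595/85 ≈ 682.57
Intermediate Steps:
Q(t) = √(4 + t)
K = 682
K + Q(26/(-5) + 26/17) = 682 + √(4 + (26/(-5) + 26/17)) = 682 + √(4 + (26*(-⅕) + 26*(1/17))) = 682 + √(4 + (-26/5 + 26/17)) = 682 + √(4 - 312/85) = 682 + √(28/85) = 682 + 2*√595/85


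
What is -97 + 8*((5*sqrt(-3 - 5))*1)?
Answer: -97 + 80*I*sqrt(2) ≈ -97.0 + 113.14*I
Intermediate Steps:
-97 + 8*((5*sqrt(-3 - 5))*1) = -97 + 8*((5*sqrt(-8))*1) = -97 + 8*((5*(2*I*sqrt(2)))*1) = -97 + 8*((10*I*sqrt(2))*1) = -97 + 8*(10*I*sqrt(2)) = -97 + 80*I*sqrt(2)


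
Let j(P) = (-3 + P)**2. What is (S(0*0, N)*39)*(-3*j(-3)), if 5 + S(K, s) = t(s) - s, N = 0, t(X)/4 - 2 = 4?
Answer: -80028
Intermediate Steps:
t(X) = 24 (t(X) = 8 + 4*4 = 8 + 16 = 24)
S(K, s) = 19 - s (S(K, s) = -5 + (24 - s) = 19 - s)
(S(0*0, N)*39)*(-3*j(-3)) = ((19 - 1*0)*39)*(-3*(-3 - 3)**2) = ((19 + 0)*39)*(-3*(-6)**2) = (19*39)*(-3*36) = 741*(-108) = -80028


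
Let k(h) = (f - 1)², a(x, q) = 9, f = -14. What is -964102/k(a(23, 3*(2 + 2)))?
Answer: -964102/225 ≈ -4284.9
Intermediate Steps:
k(h) = 225 (k(h) = (-14 - 1)² = (-15)² = 225)
-964102/k(a(23, 3*(2 + 2))) = -964102/225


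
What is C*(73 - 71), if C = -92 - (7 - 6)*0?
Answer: -184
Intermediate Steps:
C = -92 (C = -92 - 0 = -92 - 1*0 = -92 + 0 = -92)
C*(73 - 71) = -92*(73 - 71) = -92*2 = -184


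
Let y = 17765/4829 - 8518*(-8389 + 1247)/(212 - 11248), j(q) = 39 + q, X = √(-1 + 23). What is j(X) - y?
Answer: 6719483325/1211201 + √22 ≈ 5552.5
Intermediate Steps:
X = √22 ≈ 4.6904
y = -6672246486/1211201 (y = 17765*(1/4829) - 8518/((-11036/(-7142))) = 1615/439 - 8518/((-11036*(-1/7142))) = 1615/439 - 8518/5518/3571 = 1615/439 - 8518*3571/5518 = 1615/439 - 15208889/2759 = -6672246486/1211201 ≈ -5508.8)
j(X) - y = (39 + √22) - 1*(-6672246486/1211201) = (39 + √22) + 6672246486/1211201 = 6719483325/1211201 + √22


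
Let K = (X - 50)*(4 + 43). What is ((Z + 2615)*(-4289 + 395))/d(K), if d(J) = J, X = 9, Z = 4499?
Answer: 27701916/1927 ≈ 14376.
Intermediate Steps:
K = -1927 (K = (9 - 50)*(4 + 43) = -41*47 = -1927)
((Z + 2615)*(-4289 + 395))/d(K) = ((4499 + 2615)*(-4289 + 395))/(-1927) = (7114*(-3894))*(-1/1927) = -27701916*(-1/1927) = 27701916/1927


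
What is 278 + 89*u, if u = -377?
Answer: -33275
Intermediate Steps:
278 + 89*u = 278 + 89*(-377) = 278 - 33553 = -33275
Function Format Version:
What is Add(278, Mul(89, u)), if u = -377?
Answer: -33275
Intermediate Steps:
Add(278, Mul(89, u)) = Add(278, Mul(89, -377)) = Add(278, -33553) = -33275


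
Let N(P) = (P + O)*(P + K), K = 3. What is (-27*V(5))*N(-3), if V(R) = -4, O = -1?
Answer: 0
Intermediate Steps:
N(P) = (-1 + P)*(3 + P) (N(P) = (P - 1)*(P + 3) = (-1 + P)*(3 + P))
(-27*V(5))*N(-3) = (-27*(-4))*(-3 + (-3)**2 + 2*(-3)) = 108*(-3 + 9 - 6) = 108*0 = 0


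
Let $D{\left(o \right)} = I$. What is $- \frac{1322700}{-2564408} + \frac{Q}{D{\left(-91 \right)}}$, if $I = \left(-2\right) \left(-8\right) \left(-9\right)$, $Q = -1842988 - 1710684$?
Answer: $\frac{71197307617}{2884959} \approx 24679.0$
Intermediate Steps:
$Q = -3553672$
$I = -144$ ($I = 16 \left(-9\right) = -144$)
$D{\left(o \right)} = -144$
$- \frac{1322700}{-2564408} + \frac{Q}{D{\left(-91 \right)}} = - \frac{1322700}{-2564408} - \frac{3553672}{-144} = \left(-1322700\right) \left(- \frac{1}{2564408}\right) - - \frac{444209}{18} = \frac{330675}{641102} + \frac{444209}{18} = \frac{71197307617}{2884959}$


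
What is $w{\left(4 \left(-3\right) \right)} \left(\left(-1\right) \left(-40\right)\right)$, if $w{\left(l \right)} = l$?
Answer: $-480$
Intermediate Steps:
$w{\left(4 \left(-3\right) \right)} \left(\left(-1\right) \left(-40\right)\right) = 4 \left(-3\right) \left(\left(-1\right) \left(-40\right)\right) = \left(-12\right) 40 = -480$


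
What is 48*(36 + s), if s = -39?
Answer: -144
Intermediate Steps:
48*(36 + s) = 48*(36 - 39) = 48*(-3) = -144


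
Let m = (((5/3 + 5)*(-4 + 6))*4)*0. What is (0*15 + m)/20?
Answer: 0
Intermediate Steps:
m = 0 (m = (((5*(⅓) + 5)*2)*4)*0 = (((5/3 + 5)*2)*4)*0 = (((20/3)*2)*4)*0 = ((40/3)*4)*0 = (160/3)*0 = 0)
(0*15 + m)/20 = (0*15 + 0)/20 = (0 + 0)/20 = (1/20)*0 = 0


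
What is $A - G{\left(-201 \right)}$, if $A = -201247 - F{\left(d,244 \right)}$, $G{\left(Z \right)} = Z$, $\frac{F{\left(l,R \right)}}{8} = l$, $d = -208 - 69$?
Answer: $-198830$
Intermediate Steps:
$d = -277$
$F{\left(l,R \right)} = 8 l$
$A = -199031$ ($A = -201247 - 8 \left(-277\right) = -201247 - -2216 = -201247 + 2216 = -199031$)
$A - G{\left(-201 \right)} = -199031 - -201 = -199031 + 201 = -198830$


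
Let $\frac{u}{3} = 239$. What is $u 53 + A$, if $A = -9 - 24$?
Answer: $37968$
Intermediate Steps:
$u = 717$ ($u = 3 \cdot 239 = 717$)
$A = -33$ ($A = -9 - 24 = -33$)
$u 53 + A = 717 \cdot 53 - 33 = 38001 - 33 = 37968$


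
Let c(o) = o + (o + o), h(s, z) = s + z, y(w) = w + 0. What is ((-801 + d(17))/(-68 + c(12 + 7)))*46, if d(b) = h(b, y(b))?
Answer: 35282/11 ≈ 3207.5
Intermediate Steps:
y(w) = w
d(b) = 2*b (d(b) = b + b = 2*b)
c(o) = 3*o (c(o) = o + 2*o = 3*o)
((-801 + d(17))/(-68 + c(12 + 7)))*46 = ((-801 + 2*17)/(-68 + 3*(12 + 7)))*46 = ((-801 + 34)/(-68 + 3*19))*46 = -767/(-68 + 57)*46 = -767/(-11)*46 = -767*(-1/11)*46 = (767/11)*46 = 35282/11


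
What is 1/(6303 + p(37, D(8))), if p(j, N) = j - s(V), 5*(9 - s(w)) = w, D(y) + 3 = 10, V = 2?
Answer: 5/31657 ≈ 0.00015794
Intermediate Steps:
D(y) = 7 (D(y) = -3 + 10 = 7)
s(w) = 9 - w/5
p(j, N) = -43/5 + j (p(j, N) = j - (9 - ⅕*2) = j - (9 - ⅖) = j - 1*43/5 = j - 43/5 = -43/5 + j)
1/(6303 + p(37, D(8))) = 1/(6303 + (-43/5 + 37)) = 1/(6303 + 142/5) = 1/(31657/5) = 5/31657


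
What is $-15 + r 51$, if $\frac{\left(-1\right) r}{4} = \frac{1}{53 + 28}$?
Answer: $- \frac{473}{27} \approx -17.519$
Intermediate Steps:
$r = - \frac{4}{81}$ ($r = - \frac{4}{53 + 28} = - \frac{4}{81} \approx -0.049383$)
$-15 + r 51 = -15 - \frac{68}{27} = - \frac{473}{27}$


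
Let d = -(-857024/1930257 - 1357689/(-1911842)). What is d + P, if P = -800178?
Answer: -421847855224174571/527192343342 ≈ -8.0018e+5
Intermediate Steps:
d = -140313459695/527192343342 (d = -(-857024*1/1930257 - 1357689*(-1/1911842)) = -(-122432/275751 + 1357689/1911842) = -1*140313459695/527192343342 = -140313459695/527192343342 ≈ -0.26615)
d + P = -140313459695/527192343342 - 800178 = -421847855224174571/527192343342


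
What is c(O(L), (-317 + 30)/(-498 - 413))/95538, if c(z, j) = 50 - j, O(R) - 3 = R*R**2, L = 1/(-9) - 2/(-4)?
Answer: 45263/87035118 ≈ 0.00052005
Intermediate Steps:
L = 7/18 (L = 1*(-1/9) - 2*(-1/4) = -1/9 + 1/2 = 7/18 ≈ 0.38889)
O(R) = 3 + R**3 (O(R) = 3 + R*R**2 = 3 + R**3)
c(O(L), (-317 + 30)/(-498 - 413))/95538 = (50 - (-317 + 30)/(-498 - 413))/95538 = (50 - (-287)/(-911))*(1/95538) = (50 - (-287)*(-1)/911)*(1/95538) = (50 - 1*287/911)*(1/95538) = (50 - 287/911)*(1/95538) = (45263/911)*(1/95538) = 45263/87035118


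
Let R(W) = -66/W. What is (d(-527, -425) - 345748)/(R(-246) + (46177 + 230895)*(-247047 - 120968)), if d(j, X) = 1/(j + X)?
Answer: 13495235977/3979962363976088 ≈ 3.3908e-6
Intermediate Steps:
d(j, X) = 1/(X + j)
(d(-527, -425) - 345748)/(R(-246) + (46177 + 230895)*(-247047 - 120968)) = (1/(-425 - 527) - 345748)/(-66/(-246) + (46177 + 230895)*(-247047 - 120968)) = (1/(-952) - 345748)/(-66*(-1/246) + 277072*(-368015)) = (-1/952 - 345748)/(11/41 - 101966652080) = -329152097/(952*(-4180632735269/41)) = -329152097/952*(-41/4180632735269) = 13495235977/3979962363976088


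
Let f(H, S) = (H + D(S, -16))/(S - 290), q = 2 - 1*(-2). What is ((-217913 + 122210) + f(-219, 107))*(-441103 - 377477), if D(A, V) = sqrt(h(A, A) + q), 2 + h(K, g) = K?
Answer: 4778714509800/61 + 272860*sqrt(109)/61 ≈ 7.8340e+10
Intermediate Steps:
q = 4 (q = 2 + 2 = 4)
h(K, g) = -2 + K
D(A, V) = sqrt(2 + A) (D(A, V) = sqrt((-2 + A) + 4) = sqrt(2 + A))
f(H, S) = (H + sqrt(2 + S))/(-290 + S) (f(H, S) = (H + sqrt(2 + S))/(S - 290) = (H + sqrt(2 + S))/(-290 + S))
((-217913 + 122210) + f(-219, 107))*(-441103 - 377477) = ((-217913 + 122210) + (-219 + sqrt(2 + 107))/(-290 + 107))*(-441103 - 377477) = (-95703 + (-219 + sqrt(109))/(-183))*(-818580) = (-95703 - (-219 + sqrt(109))/183)*(-818580) = (-95703 + (73/61 - sqrt(109)/183))*(-818580) = (-5837810/61 - sqrt(109)/183)*(-818580) = 4778714509800/61 + 272860*sqrt(109)/61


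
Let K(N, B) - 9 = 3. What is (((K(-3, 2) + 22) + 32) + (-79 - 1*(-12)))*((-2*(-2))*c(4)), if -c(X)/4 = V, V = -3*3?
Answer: -144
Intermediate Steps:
V = -9
K(N, B) = 12 (K(N, B) = 9 + 3 = 12)
c(X) = 36 (c(X) = -4*(-9) = 36)
(((K(-3, 2) + 22) + 32) + (-79 - 1*(-12)))*((-2*(-2))*c(4)) = (((12 + 22) + 32) + (-79 - 1*(-12)))*(-2*(-2)*36) = ((34 + 32) + (-79 + 12))*(4*36) = (66 - 67)*144 = -1*144 = -144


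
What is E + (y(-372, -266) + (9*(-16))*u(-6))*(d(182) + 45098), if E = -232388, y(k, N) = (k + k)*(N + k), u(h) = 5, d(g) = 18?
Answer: 21382586044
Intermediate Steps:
y(k, N) = 2*k*(N + k) (y(k, N) = (2*k)*(N + k) = 2*k*(N + k))
E + (y(-372, -266) + (9*(-16))*u(-6))*(d(182) + 45098) = -232388 + (2*(-372)*(-266 - 372) + (9*(-16))*5)*(18 + 45098) = -232388 + (2*(-372)*(-638) - 144*5)*45116 = -232388 + (474672 - 720)*45116 = -232388 + 473952*45116 = -232388 + 21382818432 = 21382586044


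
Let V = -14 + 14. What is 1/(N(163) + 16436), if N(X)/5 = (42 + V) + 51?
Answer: 1/16901 ≈ 5.9168e-5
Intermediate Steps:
V = 0
N(X) = 465 (N(X) = 5*((42 + 0) + 51) = 5*(42 + 51) = 5*93 = 465)
1/(N(163) + 16436) = 1/(465 + 16436) = 1/16901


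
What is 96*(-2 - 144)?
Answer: -14016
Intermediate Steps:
96*(-2 - 144) = 96*(-146) = -14016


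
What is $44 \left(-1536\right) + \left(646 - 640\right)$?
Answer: $-67578$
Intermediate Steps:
$44 \left(-1536\right) + \left(646 - 640\right) = -67584 + \left(646 - 640\right) = -67584 + 6 = -67578$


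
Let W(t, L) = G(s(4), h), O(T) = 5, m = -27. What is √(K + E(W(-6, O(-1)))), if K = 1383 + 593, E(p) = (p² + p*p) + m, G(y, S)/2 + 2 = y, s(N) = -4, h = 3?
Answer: √2237 ≈ 47.297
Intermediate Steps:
G(y, S) = -4 + 2*y
W(t, L) = -12 (W(t, L) = -4 + 2*(-4) = -4 - 8 = -12)
E(p) = -27 + 2*p² (E(p) = (p² + p*p) - 27 = (p² + p²) - 27 = 2*p² - 27 = -27 + 2*p²)
K = 1976
√(K + E(W(-6, O(-1)))) = √(1976 + (-27 + 2*(-12)²)) = √(1976 + (-27 + 2*144)) = √(1976 + (-27 + 288)) = √(1976 + 261) = √2237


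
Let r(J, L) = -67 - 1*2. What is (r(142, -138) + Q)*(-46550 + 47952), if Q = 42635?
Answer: 59677532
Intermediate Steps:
r(J, L) = -69 (r(J, L) = -67 - 2 = -69)
(r(142, -138) + Q)*(-46550 + 47952) = (-69 + 42635)*(-46550 + 47952) = 42566*1402 = 59677532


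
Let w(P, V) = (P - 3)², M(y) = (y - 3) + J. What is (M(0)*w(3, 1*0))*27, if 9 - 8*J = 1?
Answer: 0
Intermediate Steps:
J = 1 (J = 9/8 - ⅛*1 = 9/8 - ⅛ = 1)
M(y) = -2 + y (M(y) = (y - 3) + 1 = (-3 + y) + 1 = -2 + y)
w(P, V) = (-3 + P)²
(M(0)*w(3, 1*0))*27 = ((-2 + 0)*(-3 + 3)²)*27 = -2*0²*27 = -2*0*27 = 0*27 = 0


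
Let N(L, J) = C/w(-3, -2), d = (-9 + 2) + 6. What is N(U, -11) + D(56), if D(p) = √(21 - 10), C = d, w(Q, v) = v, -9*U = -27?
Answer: ½ + √11 ≈ 3.8166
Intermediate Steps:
U = 3 (U = -⅑*(-27) = 3)
d = -1 (d = -7 + 6 = -1)
C = -1
D(p) = √11
N(L, J) = ½ (N(L, J) = -1/(-2) = -1*(-½) = ½)
N(U, -11) + D(56) = ½ + √11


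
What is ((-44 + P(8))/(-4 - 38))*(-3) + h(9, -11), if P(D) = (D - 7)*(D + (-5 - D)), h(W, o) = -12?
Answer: -31/2 ≈ -15.500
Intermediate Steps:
P(D) = 35 - 5*D (P(D) = (-7 + D)*(-5) = 35 - 5*D)
((-44 + P(8))/(-4 - 38))*(-3) + h(9, -11) = ((-44 + (35 - 5*8))/(-4 - 38))*(-3) - 12 = ((-44 + (35 - 40))/(-42))*(-3) - 12 = ((-44 - 5)*(-1/42))*(-3) - 12 = -49*(-1/42)*(-3) - 12 = (7/6)*(-3) - 12 = -7/2 - 12 = -31/2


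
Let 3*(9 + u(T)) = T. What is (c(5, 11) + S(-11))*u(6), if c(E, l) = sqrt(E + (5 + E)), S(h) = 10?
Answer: -70 - 7*sqrt(15) ≈ -97.111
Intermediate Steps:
u(T) = -9 + T/3
c(E, l) = sqrt(5 + 2*E)
(c(5, 11) + S(-11))*u(6) = (sqrt(5 + 2*5) + 10)*(-9 + (1/3)*6) = (sqrt(5 + 10) + 10)*(-9 + 2) = (sqrt(15) + 10)*(-7) = (10 + sqrt(15))*(-7) = -70 - 7*sqrt(15)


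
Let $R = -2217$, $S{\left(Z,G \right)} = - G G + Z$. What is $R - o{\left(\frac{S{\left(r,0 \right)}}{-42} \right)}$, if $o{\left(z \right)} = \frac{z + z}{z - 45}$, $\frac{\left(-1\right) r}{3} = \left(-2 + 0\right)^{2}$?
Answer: $- \frac{693917}{313} \approx -2217.0$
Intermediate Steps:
$r = -12$ ($r = - 3 \left(-2 + 0\right)^{2} = - 3 \left(-2\right)^{2} = \left(-3\right) 4 = -12$)
$S{\left(Z,G \right)} = Z - G^{2}$ ($S{\left(Z,G \right)} = - G^{2} + Z = Z - G^{2}$)
$o{\left(z \right)} = \frac{2 z}{-45 + z}$
$R - o{\left(\frac{S{\left(r,0 \right)}}{-42} \right)} = -2217 - \frac{2 \frac{-12 - 0^{2}}{-42}}{-45 + \frac{-12 - 0^{2}}{-42}} = -2217 - \frac{2 \left(-12 - 0\right) \left(- \frac{1}{42}\right)}{-45 + \left(-12 - 0\right) \left(- \frac{1}{42}\right)} = -2217 - \frac{2 \left(-12 + 0\right) \left(- \frac{1}{42}\right)}{-45 + \left(-12 + 0\right) \left(- \frac{1}{42}\right)} = -2217 - \frac{2 \left(\left(-12\right) \left(- \frac{1}{42}\right)\right)}{-45 - - \frac{2}{7}} = -2217 - 2 \cdot \frac{2}{7} \frac{1}{-45 + \frac{2}{7}} = -2217 - 2 \cdot \frac{2}{7} \frac{1}{- \frac{313}{7}} = -2217 - 2 \cdot \frac{2}{7} \left(- \frac{7}{313}\right) = -2217 - - \frac{4}{313} = -2217 + \frac{4}{313} = - \frac{693917}{313}$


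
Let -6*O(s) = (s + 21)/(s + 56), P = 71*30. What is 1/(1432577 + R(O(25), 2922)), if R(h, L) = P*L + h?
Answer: 243/1860514168 ≈ 1.3061e-7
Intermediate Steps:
P = 2130
O(s) = -(21 + s)/(6*(56 + s)) (O(s) = -(s + 21)/(6*(s + 56)) = -(21 + s)/(6*(56 + s)))
R(h, L) = h + 2130*L (R(h, L) = 2130*L + h = h + 2130*L)
1/(1432577 + R(O(25), 2922)) = 1/(1432577 + ((-21 - 1*25)/(6*(56 + 25)) + 2130*2922)) = 1/(1432577 + ((1/6)*(-21 - 25)/81 + 6223860)) = 1/(1432577 + ((1/6)*(1/81)*(-46) + 6223860)) = 1/(1432577 + (-23/243 + 6223860)) = 1/(1432577 + 1512397957/243) = 1/(1860514168/243) = 243/1860514168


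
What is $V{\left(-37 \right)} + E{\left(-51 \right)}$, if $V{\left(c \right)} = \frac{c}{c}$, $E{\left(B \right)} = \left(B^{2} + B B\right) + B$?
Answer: $5152$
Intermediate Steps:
$E{\left(B \right)} = B + 2 B^{2}$ ($E{\left(B \right)} = \left(B^{2} + B^{2}\right) + B = 2 B^{2} + B = B + 2 B^{2}$)
$V{\left(c \right)} = 1$
$V{\left(-37 \right)} + E{\left(-51 \right)} = 1 - 51 \left(1 + 2 \left(-51\right)\right) = 1 - 51 \left(1 - 102\right) = 1 - -5151 = 1 + 5151 = 5152$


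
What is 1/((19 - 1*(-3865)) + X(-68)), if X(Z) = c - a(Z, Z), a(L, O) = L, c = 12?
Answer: 1/3964 ≈ 0.00025227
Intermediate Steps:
X(Z) = 12 - Z
1/((19 - 1*(-3865)) + X(-68)) = 1/((19 - 1*(-3865)) + (12 - 1*(-68))) = 1/((19 + 3865) + (12 + 68)) = 1/(3884 + 80) = 1/3964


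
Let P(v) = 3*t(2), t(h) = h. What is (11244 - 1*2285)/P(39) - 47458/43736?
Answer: 97886519/65604 ≈ 1492.1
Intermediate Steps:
P(v) = 6 (P(v) = 3*2 = 6)
(11244 - 1*2285)/P(39) - 47458/43736 = (11244 - 1*2285)/6 - 47458/43736 = (11244 - 2285)*(⅙) - 47458*1/43736 = 8959*(⅙) - 23729/21868 = 8959/6 - 23729/21868 = 97886519/65604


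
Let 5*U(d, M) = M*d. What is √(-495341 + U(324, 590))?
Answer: I*√457109 ≈ 676.1*I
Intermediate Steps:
U(d, M) = M*d/5 (U(d, M) = (M*d)/5 = M*d/5)
√(-495341 + U(324, 590)) = √(-495341 + (⅕)*590*324) = √(-495341 + 38232) = √(-457109) = I*√457109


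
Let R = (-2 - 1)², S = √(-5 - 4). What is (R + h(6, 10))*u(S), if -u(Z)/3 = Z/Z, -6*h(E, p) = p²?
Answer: 23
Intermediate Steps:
h(E, p) = -p²/6
S = 3*I (S = √(-9) = 3*I ≈ 3.0*I)
u(Z) = -3 (u(Z) = -3*Z/Z = -3*1 = -3)
R = 9 (R = (-3)² = 9)
(R + h(6, 10))*u(S) = (9 - ⅙*10²)*(-3) = (9 - ⅙*100)*(-3) = (9 - 50/3)*(-3) = -23/3*(-3) = 23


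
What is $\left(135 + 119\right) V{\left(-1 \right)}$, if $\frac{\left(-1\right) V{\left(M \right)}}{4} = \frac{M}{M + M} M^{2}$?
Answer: $-508$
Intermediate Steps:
$V{\left(M \right)} = - 2 M^{2}$ ($V{\left(M \right)} = - 4 \frac{M}{M + M} M^{2} = - 4 \frac{M}{2 M} M^{2} = - 4 \frac{1}{2 M} M M^{2} = - 4 \frac{M^{2}}{2} = - 2 M^{2}$)
$\left(135 + 119\right) V{\left(-1 \right)} = \left(135 + 119\right) \left(- 2 \left(-1\right)^{2}\right) = 254 \left(\left(-2\right) 1\right) = 254 \left(-2\right) = -508$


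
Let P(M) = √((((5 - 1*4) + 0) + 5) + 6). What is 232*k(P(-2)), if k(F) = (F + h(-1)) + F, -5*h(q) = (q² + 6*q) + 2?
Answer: 696/5 + 928*√3 ≈ 1746.5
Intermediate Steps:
P(M) = 2*√3 (P(M) = √((((5 - 4) + 0) + 5) + 6) = √(((1 + 0) + 5) + 6) = √((1 + 5) + 6) = √(6 + 6) = √12 = 2*√3)
h(q) = -⅖ - 6*q/5 - q²/5 (h(q) = -((q² + 6*q) + 2)/5 = -(2 + q² + 6*q)/5 = -⅖ - 6*q/5 - q²/5)
k(F) = ⅗ + 2*F (k(F) = (F + (-⅖ - 6/5*(-1) - ⅕*(-1)²)) + F = (F + (-⅖ + 6/5 - ⅕*1)) + F = (F + (-⅖ + 6/5 - ⅕)) + F = (F + ⅗) + F = (⅗ + F) + F = ⅗ + 2*F)
232*k(P(-2)) = 232*(⅗ + 2*(2*√3)) = 232*(⅗ + 4*√3) = 696/5 + 928*√3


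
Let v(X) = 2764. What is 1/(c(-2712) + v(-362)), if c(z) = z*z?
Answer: 1/7357708 ≈ 1.3591e-7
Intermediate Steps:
c(z) = z**2
1/(c(-2712) + v(-362)) = 1/((-2712)**2 + 2764) = 1/(7354944 + 2764) = 1/7357708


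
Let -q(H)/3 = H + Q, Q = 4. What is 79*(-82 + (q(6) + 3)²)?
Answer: 51113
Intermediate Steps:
q(H) = -12 - 3*H (q(H) = -3*(H + 4) = -3*(4 + H) = -12 - 3*H)
79*(-82 + (q(6) + 3)²) = 79*(-82 + ((-12 - 3*6) + 3)²) = 79*(-82 + ((-12 - 18) + 3)²) = 79*(-82 + (-30 + 3)²) = 79*(-82 + (-27)²) = 79*(-82 + 729) = 79*647 = 51113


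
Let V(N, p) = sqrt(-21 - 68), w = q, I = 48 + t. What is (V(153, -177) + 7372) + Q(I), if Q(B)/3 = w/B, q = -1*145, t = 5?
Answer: 390281/53 + I*sqrt(89) ≈ 7363.8 + 9.434*I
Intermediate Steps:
I = 53 (I = 48 + 5 = 53)
q = -145
w = -145
V(N, p) = I*sqrt(89) (V(N, p) = sqrt(-89) = I*sqrt(89))
Q(B) = -435/B (Q(B) = 3*(-145/B) = -435/B)
(V(153, -177) + 7372) + Q(I) = (I*sqrt(89) + 7372) - 435/53 = (7372 + I*sqrt(89)) - 435*1/53 = (7372 + I*sqrt(89)) - 435/53 = 390281/53 + I*sqrt(89)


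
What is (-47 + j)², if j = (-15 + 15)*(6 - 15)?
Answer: 2209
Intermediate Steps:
j = 0 (j = 0*(-9) = 0)
(-47 + j)² = (-47 + 0)² = (-47)² = 2209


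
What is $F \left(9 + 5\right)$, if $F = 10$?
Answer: $140$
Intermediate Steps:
$F \left(9 + 5\right) = 10 \left(9 + 5\right) = 10 \cdot 14 = 140$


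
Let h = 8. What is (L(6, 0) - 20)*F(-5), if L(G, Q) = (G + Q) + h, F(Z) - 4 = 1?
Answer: -30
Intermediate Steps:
F(Z) = 5 (F(Z) = 4 + 1 = 5)
L(G, Q) = 8 + G + Q (L(G, Q) = (G + Q) + 8 = 8 + G + Q)
(L(6, 0) - 20)*F(-5) = ((8 + 6 + 0) - 20)*5 = (14 - 20)*5 = -6*5 = -30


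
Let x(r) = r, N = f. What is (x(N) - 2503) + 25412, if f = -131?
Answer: 22778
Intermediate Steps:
N = -131
(x(N) - 2503) + 25412 = (-131 - 2503) + 25412 = -2634 + 25412 = 22778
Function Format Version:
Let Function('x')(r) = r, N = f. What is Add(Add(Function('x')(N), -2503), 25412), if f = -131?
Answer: 22778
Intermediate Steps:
N = -131
Add(Add(Function('x')(N), -2503), 25412) = Add(Add(-131, -2503), 25412) = Add(-2634, 25412) = 22778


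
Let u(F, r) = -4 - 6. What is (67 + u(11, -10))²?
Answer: 3249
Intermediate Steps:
u(F, r) = -10
(67 + u(11, -10))² = (67 - 10)² = 57² = 3249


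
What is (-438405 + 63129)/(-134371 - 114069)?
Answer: 93819/62110 ≈ 1.5105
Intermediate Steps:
(-438405 + 63129)/(-134371 - 114069) = -375276/(-248440) = -375276*(-1/248440) = 93819/62110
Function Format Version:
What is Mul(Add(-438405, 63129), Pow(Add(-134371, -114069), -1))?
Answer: Rational(93819, 62110) ≈ 1.5105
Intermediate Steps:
Mul(Add(-438405, 63129), Pow(Add(-134371, -114069), -1)) = Mul(-375276, Pow(-248440, -1)) = Mul(-375276, Rational(-1, 248440)) = Rational(93819, 62110)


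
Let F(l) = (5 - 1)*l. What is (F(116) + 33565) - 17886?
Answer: 16143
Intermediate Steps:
F(l) = 4*l
(F(116) + 33565) - 17886 = (4*116 + 33565) - 17886 = (464 + 33565) - 17886 = 34029 - 17886 = 16143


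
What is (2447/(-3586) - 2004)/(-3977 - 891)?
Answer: 7188791/17456648 ≈ 0.41181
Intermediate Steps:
(2447/(-3586) - 2004)/(-3977 - 891) = (2447*(-1/3586) - 2004)/(-4868) = (-2447/3586 - 2004)*(-1/4868) = -7188791/3586*(-1/4868) = 7188791/17456648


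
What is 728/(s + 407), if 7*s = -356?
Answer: 5096/2493 ≈ 2.0441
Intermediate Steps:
s = -356/7 (s = (⅐)*(-356) = -356/7 ≈ -50.857)
728/(s + 407) = 728/(-356/7 + 407) = 728/(2493/7) = 728*(7/2493) = 5096/2493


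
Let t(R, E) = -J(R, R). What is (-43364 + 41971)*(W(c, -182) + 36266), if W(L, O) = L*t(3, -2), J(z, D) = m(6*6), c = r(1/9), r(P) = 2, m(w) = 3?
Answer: -50510180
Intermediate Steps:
c = 2
J(z, D) = 3
t(R, E) = -3 (t(R, E) = -1*3 = -3)
W(L, O) = -3*L (W(L, O) = L*(-3) = -3*L)
(-43364 + 41971)*(W(c, -182) + 36266) = (-43364 + 41971)*(-3*2 + 36266) = -1393*(-6 + 36266) = -1393*36260 = -50510180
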